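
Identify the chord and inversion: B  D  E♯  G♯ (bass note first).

E# diminished seventh, second inversion

Reducing to letter names: B, D, E#, G#. These stack in thirds as E#–G#–B–D — an E# diminished seventh chord.
B is the fifth of E# diminished seventh; fifth in the bass means second inversion (figured bass 4/3).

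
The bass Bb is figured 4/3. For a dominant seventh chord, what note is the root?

Eb

The figures 4/3 mean the fifth of the chord is in the bass. If Bb is the fifth of a dominant seventh chord, the root is Eb (chord tones Eb–G–Bb–Db).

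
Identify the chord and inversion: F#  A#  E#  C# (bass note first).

The distinct note names are F#, A#, E#, C#. Stacked in thirds they read F#–A#–C#–E#, which is a major seventh chord on F#.
With the root (F#) in the bass, the chord is in root position (figured bass 7).

F# major seventh, root position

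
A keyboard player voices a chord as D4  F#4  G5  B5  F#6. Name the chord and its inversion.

Reducing to letter names: D, F#, G, B. These stack in thirds as G–B–D–F# — a G major seventh chord.
D is the fifth of G major seventh; fifth in the bass means second inversion (figured bass 4/3).

G major seventh, second inversion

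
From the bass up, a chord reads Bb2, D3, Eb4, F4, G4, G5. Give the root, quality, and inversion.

Eb major ninth, second inversion

The distinct note names are Bb, D, Eb, F, G. Stacked in thirds they read Eb–G–Bb–D–F, which is a major ninth chord on Eb.
With the fifth (Bb) in the bass, the chord is in second inversion.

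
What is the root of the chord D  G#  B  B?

The distinct letter names are D, G#, B. Arranged as a stack of thirds they read G#–B–D, so G# is the root (a G# diminished triad).

G#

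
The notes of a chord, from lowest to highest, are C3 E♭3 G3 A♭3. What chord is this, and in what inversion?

The pitch classes C, Eb, G, Ab arrange in thirds as Ab–C–Eb–G: an Ab major seventh chord.
C is the third of Ab major seventh; third in the bass means first inversion (figured bass 6/5).

Ab major seventh, first inversion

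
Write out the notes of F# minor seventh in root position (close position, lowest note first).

Spelling F# minor seventh: F#–A–C#–E. In root position the root is bass, giving F#, A, C#, E from the bottom.

F#, A, C#, E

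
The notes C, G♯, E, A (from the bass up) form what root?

C, G#, E, A are the tones of an A minor-major seventh chord (A–C–E–G#), making A the root.

A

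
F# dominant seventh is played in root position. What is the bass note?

In root position the root is lowest. For F# dominant seventh (F#–A#–C#–E) that is F#.

F#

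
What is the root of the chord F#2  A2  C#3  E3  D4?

D

The distinct letter names are F#, A, C#, E, D. Arranged as a stack of thirds they read D–F#–A–C#–E, so D is the root (a D major ninth chord).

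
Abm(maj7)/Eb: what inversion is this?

Abm(maj7)/Eb means Ab minor-major seventh with Eb in the bass. Eb is the fifth of Ab minor-major seventh (Ab–Cb–Eb–G), so this is second inversion.

second inversion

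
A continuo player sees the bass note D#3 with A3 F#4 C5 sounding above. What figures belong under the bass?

The notes D#, A, F#, C stack in thirds as D#–F#–A–C — a D# diminished seventh chord. The bass D# is the root, so this is root position: figured 7.

7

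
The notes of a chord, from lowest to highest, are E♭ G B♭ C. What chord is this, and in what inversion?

The pitch classes Eb, G, Bb, C arrange in thirds as C–Eb–G–Bb: a C minor seventh chord.
With the third (Eb) in the bass, the chord is in first inversion (figured bass 6/5).

C minor seventh, first inversion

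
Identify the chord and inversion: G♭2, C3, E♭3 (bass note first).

The distinct note names are Gb, C, Eb. Stacked in thirds they read C–Eb–Gb, which is a diminished triad on C.
With the fifth (Gb) in the bass, the chord is in second inversion (figured bass 6/4).

C diminished, second inversion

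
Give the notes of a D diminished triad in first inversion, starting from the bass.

D diminished is D–F–Ab. First inversion puts the third (F) in the bass, with the remaining tones above: F, Ab, D.

F, Ab, D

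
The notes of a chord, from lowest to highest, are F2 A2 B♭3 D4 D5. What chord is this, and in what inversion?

The distinct note names are F, A, Bb, D. Stacked in thirds they read Bb–D–F–A, which is a major seventh chord on Bb.
The lowest note is F, the fifth of the chord, so this is second inversion (figured bass 4/3).

Bb major seventh, second inversion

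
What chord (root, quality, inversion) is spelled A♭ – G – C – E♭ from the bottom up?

Ab major seventh, root position

The distinct note names are Ab, G, C, Eb. Stacked in thirds they read Ab–C–Eb–G, which is a major seventh chord on Ab.
With the root (Ab) in the bass, the chord is in root position (figured bass 7).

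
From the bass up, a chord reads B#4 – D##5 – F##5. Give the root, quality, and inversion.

B# major, root position

The distinct note names are B#, D##, F##. Stacked in thirds they read B#–D##–F##, which is a major triad on B#.
The lowest note is B#, the root of the chord, so this is root position (figured bass 5/3).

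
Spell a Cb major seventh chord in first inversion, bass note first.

Eb, Gb, Bb, Cb

Spelling Cb major seventh: Cb–Eb–Gb–Bb. In first inversion the third is bass, giving Eb, Gb, Bb, Cb from the bottom.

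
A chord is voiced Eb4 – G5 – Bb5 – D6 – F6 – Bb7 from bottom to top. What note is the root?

Eb

Reordering Eb, G, Bb, D, F into stacked thirds gives Eb–G–Bb–D–F; the bottom of that stack, Eb, is the root.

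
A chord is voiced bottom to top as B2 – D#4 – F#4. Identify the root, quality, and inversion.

The distinct note names are B, D#, F#. Stacked in thirds they read B–D#–F#, which is a major triad on B.
With the root (B) in the bass, the chord is in root position (figured bass 5/3).

B major, root position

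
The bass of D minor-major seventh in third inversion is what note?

The seventh of D minor-major seventh (D–F–A–C#) is C#; that is the bass in third inversion.

C#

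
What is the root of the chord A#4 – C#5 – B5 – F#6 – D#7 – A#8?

B

Reordering A#, C#, B, F#, D# into stacked thirds gives B–D#–F#–A#–C#; the bottom of that stack, B, is the root.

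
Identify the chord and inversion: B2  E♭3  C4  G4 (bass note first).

C minor-major seventh, third inversion

The pitch classes B, Eb, C, G arrange in thirds as C–Eb–G–B: a C minor-major seventh chord.
With the seventh (B) in the bass, the chord is in third inversion (figured bass 4/2).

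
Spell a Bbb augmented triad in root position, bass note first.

Bbb augmented is Bbb–Db–F. Root position puts the root (Bbb) in the bass, with the remaining tones above: Bbb, Db, F.

Bbb, Db, F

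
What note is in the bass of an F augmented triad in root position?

The root of F augmented (F–A–C#) is F; that is the bass in root position.

F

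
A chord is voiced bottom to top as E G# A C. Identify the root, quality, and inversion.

A minor-major seventh, second inversion

The pitch classes E, G#, A, C arrange in thirds as A–C–E–G#: an A minor-major seventh chord.
With the fifth (E) in the bass, the chord is in second inversion (figured bass 4/3).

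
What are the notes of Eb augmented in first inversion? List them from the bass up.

G, B, Eb

Spelling Eb augmented: Eb–G–B. In first inversion the third is bass, giving G, B, Eb from the bottom.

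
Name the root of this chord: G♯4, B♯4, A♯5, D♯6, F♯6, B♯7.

Reordering G#, B#, A#, D#, F# into stacked thirds gives G#–B#–D#–F#–A#; the bottom of that stack, G#, is the root.

G#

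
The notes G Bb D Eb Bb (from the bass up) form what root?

Reordering G, Bb, D, Eb into stacked thirds gives Eb–G–Bb–D; the bottom of that stack, Eb, is the root.

Eb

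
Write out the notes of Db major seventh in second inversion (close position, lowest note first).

Ab, C, Db, F

Db major seventh is Db–F–Ab–C. Second inversion puts the fifth (Ab) in the bass, with the remaining tones above: Ab, C, Db, F.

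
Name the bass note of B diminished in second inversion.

F

The fifth of B diminished (B–D–F) is F; that is the bass in second inversion.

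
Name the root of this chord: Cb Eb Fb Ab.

Cb, Eb, Fb, Ab are the tones of an Fb major seventh chord (Fb–Ab–Cb–Eb), making Fb the root.

Fb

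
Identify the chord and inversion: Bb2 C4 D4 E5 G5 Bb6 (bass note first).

The pitch classes Bb, C, D, E, G arrange in thirds as C–E–G–Bb–D: a C dominant ninth chord.
The lowest note is Bb, the seventh of the chord, so this is third inversion.

C dominant ninth, third inversion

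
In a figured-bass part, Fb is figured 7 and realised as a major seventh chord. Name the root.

The figures 7 mean the root of the chord is in the bass. If Fb is the root of a major seventh chord, the root is Fb (chord tones Fb–Ab–Cb–Eb).

Fb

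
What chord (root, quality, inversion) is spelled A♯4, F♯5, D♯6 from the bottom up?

The distinct note names are A#, F#, D#. Stacked in thirds they read D#–F#–A#, which is a minor triad on D#.
With the fifth (A#) in the bass, the chord is in second inversion (figured bass 6/4).

D# minor, second inversion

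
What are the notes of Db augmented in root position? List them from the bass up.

Db, F, A

Db augmented is Db–F–A. Root position puts the root (Db) in the bass, with the remaining tones above: Db, F, A.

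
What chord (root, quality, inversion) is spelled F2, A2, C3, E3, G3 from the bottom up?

F major ninth, root position

The pitch classes F, A, C, E, G arrange in thirds as F–A–C–E–G: an F major ninth chord.
With the root (F) in the bass, the chord is in root position.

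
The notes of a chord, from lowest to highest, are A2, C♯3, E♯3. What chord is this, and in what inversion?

A augmented, root position

The distinct note names are A, C#, E#. Stacked in thirds they read A–C#–E#, which is an augmented triad on A.
The lowest note is A, the root of the chord, so this is root position (figured bass 5/3).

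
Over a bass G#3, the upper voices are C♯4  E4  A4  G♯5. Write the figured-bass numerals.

The notes G#, C#, E, A stack in thirds as A–C#–E–G# — an A major seventh chord. The bass G# is the seventh, so this is third inversion: figured 4/2.

4/2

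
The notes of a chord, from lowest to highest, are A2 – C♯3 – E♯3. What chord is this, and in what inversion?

Reducing to letter names: A, C#, E#. These stack in thirds as A–C#–E# — an A augmented triad.
A is the root of A augmented; root in the bass means root position (figured bass 5/3).

A augmented, root position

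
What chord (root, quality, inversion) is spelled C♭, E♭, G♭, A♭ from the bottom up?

Ab minor seventh, first inversion

The pitch classes Cb, Eb, Gb, Ab arrange in thirds as Ab–Cb–Eb–Gb: an Ab minor seventh chord.
With the third (Cb) in the bass, the chord is in first inversion (figured bass 6/5).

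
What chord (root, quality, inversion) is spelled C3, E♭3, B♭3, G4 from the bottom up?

C minor seventh, root position

The distinct note names are C, Eb, Bb, G. Stacked in thirds they read C–Eb–G–Bb, which is a minor seventh chord on C.
C is the root of C minor seventh; root in the bass means root position (figured bass 7).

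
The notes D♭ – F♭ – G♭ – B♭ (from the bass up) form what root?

Gb

The distinct letter names are Db, Fb, Gb, Bb. Arranged as a stack of thirds they read Gb–Bb–Db–Fb, so Gb is the root (a Gb dominant seventh chord).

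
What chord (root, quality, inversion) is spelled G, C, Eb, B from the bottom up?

C minor-major seventh, second inversion

Reducing to letter names: G, C, Eb, B. These stack in thirds as C–Eb–G–B — a C minor-major seventh chord.
G is the fifth of C minor-major seventh; fifth in the bass means second inversion (figured bass 4/3).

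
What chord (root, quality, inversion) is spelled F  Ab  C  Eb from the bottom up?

The distinct note names are F, Ab, C, Eb. Stacked in thirds they read F–Ab–C–Eb, which is a minor seventh chord on F.
F is the root of F minor seventh; root in the bass means root position (figured bass 7).

F minor seventh, root position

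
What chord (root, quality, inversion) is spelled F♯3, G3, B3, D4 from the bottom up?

The pitch classes F#, G, B, D arrange in thirds as G–B–D–F#: a G major seventh chord.
F# is the seventh of G major seventh; seventh in the bass means third inversion (figured bass 4/2).

G major seventh, third inversion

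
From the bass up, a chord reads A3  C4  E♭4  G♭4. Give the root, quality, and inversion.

A diminished seventh, root position

The pitch classes A, C, Eb, Gb arrange in thirds as A–C–Eb–Gb: an A diminished seventh chord.
With the root (A) in the bass, the chord is in root position (figured bass 7).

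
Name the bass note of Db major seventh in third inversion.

C

Db major seventh is Db–F–Ab–C. Third inversion places the seventh in the bass: C.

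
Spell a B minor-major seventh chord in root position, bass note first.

The chord tones are B–D–F#–A#. With the root (B) lowest for root position: B, D, F#, A#.

B, D, F#, A#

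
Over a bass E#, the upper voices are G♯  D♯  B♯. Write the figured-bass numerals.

7

The notes E#, G#, D#, B# stack in thirds as E#–G#–B#–D# — an E# minor seventh chord. The bass E# is the root, so this is root position: figured 7.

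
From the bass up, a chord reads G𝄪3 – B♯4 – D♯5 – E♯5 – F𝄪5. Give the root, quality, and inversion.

The pitch classes G##, B#, D#, E#, F## arrange in thirds as E#–G##–B#–D#–F##: an E# dominant ninth chord.
The lowest note is G##, the third of the chord, so this is first inversion.

E# dominant ninth, first inversion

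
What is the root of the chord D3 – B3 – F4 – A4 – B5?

The distinct letter names are D, B, F, A. Arranged as a stack of thirds they read B–D–F–A, so B is the root (a B half-diminished seventh chord).

B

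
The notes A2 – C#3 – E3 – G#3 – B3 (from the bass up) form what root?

Reordering A, C#, E, G#, B into stacked thirds gives A–C#–E–G#–B; the bottom of that stack, A, is the root.

A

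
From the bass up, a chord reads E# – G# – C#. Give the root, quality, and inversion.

The pitch classes E#, G#, C# arrange in thirds as C#–E#–G#: a C# major triad.
E# is the third of C# major; third in the bass means first inversion (figured bass 6).

C# major, first inversion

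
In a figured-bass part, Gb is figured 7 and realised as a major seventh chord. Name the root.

Gb

The figures 7 mean the root of the chord is in the bass. If Gb is the root of a major seventh chord, the root is Gb (chord tones Gb–Bb–Db–F).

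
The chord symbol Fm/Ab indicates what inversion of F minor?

first inversion

Fm/Ab means F minor with Ab in the bass. Ab is the third of F minor (F–Ab–C), so this is first inversion.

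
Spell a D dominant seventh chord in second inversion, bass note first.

A, C, D, F#

Spelling D dominant seventh: D–F#–A–C. In second inversion the fifth is bass, giving A, C, D, F# from the bottom.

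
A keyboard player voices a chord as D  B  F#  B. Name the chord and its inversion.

The distinct note names are D, B, F#. Stacked in thirds they read B–D–F#, which is a minor triad on B.
The lowest note is D, the third of the chord, so this is first inversion (figured bass 6).

B minor, first inversion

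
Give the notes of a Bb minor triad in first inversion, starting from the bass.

Db, F, Bb

Bb minor is Bb–Db–F. First inversion puts the third (Db) in the bass, with the remaining tones above: Db, F, Bb.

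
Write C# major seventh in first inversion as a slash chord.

C#maj7/E#

First inversion of C# major seventh has the third (E#) in the bass. As a slash chord: C#maj7/E#.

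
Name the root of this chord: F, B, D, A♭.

B

Reordering F, B, D, Ab into stacked thirds gives B–D–F–Ab; the bottom of that stack, B, is the root.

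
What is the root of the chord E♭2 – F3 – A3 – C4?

Reordering Eb, F, A, C into stacked thirds gives F–A–C–Eb; the bottom of that stack, F, is the root.

F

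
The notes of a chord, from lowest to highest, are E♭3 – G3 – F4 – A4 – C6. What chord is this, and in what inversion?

F dominant ninth, third inversion

The distinct note names are Eb, G, F, A, C. Stacked in thirds they read F–A–C–Eb–G, which is a dominant ninth chord on F.
The lowest note is Eb, the seventh of the chord, so this is third inversion.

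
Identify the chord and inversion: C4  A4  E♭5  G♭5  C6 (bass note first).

The pitch classes C, A, Eb, Gb arrange in thirds as A–C–Eb–Gb: an A diminished seventh chord.
The lowest note is C, the third of the chord, so this is first inversion (figured bass 6/5).

A diminished seventh, first inversion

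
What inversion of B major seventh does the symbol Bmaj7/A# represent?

third inversion

Bmaj7/A# means B major seventh with A# in the bass. A# is the seventh of B major seventh (B–D#–F#–A#), so this is third inversion.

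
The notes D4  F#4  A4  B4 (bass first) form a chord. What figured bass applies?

6/5

The notes D, F#, A, B stack in thirds as B–D–F#–A — a B minor seventh chord. The bass D is the third, so this is first inversion: figured 6/5.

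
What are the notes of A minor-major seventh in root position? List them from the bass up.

The chord tones are A–C–E–G#. With the root (A) lowest for root position: A, C, E, G#.

A, C, E, G#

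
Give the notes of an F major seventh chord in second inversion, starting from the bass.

The chord tones are F–A–C–E. With the fifth (C) lowest for second inversion: C, E, F, A.

C, E, F, A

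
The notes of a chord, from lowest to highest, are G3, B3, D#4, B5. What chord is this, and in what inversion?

The distinct note names are G, B, D#. Stacked in thirds they read G–B–D#, which is an augmented triad on G.
The lowest note is G, the root of the chord, so this is root position (figured bass 5/3).

G augmented, root position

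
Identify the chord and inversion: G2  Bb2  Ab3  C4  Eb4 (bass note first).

Ab major ninth, third inversion

The pitch classes G, Bb, Ab, C, Eb arrange in thirds as Ab–C–Eb–G–Bb: an Ab major ninth chord.
G is the seventh of Ab major ninth; seventh in the bass means third inversion.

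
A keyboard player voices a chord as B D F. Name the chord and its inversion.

The pitch classes B, D, F arrange in thirds as B–D–F: a B diminished triad.
The lowest note is B, the root of the chord, so this is root position (figured bass 5/3).

B diminished, root position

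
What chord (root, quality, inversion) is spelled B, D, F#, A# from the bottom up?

The pitch classes B, D, F#, A# arrange in thirds as B–D–F#–A#: a B minor-major seventh chord.
B is the root of B minor-major seventh; root in the bass means root position (figured bass 7).

B minor-major seventh, root position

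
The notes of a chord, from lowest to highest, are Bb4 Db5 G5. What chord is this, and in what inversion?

G diminished, first inversion

The distinct note names are Bb, Db, G. Stacked in thirds they read G–Bb–Db, which is a diminished triad on G.
Bb is the third of G diminished; third in the bass means first inversion (figured bass 6).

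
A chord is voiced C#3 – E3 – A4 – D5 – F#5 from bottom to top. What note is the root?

D

C#, E, A, D, F# are the tones of a D major ninth chord (D–F#–A–C#–E), making D the root.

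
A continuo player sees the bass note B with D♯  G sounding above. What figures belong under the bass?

6

The notes B, D#, G stack in thirds as G–B–D# — a G augmented triad. The bass B is the third, so this is first inversion: figured 6.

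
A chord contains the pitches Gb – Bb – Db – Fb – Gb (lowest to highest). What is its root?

Reordering Gb, Bb, Db, Fb into stacked thirds gives Gb–Bb–Db–Fb; the bottom of that stack, Gb, is the root.

Gb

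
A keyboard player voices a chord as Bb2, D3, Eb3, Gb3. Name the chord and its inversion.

Reducing to letter names: Bb, D, Eb, Gb. These stack in thirds as Eb–Gb–Bb–D — an Eb minor-major seventh chord.
With the fifth (Bb) in the bass, the chord is in second inversion (figured bass 4/3).

Eb minor-major seventh, second inversion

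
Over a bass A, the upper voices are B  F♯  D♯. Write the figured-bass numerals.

4/2

The notes A, B, F#, D# stack in thirds as B–D#–F#–A — a B dominant seventh chord. The bass A is the seventh, so this is third inversion: figured 4/2.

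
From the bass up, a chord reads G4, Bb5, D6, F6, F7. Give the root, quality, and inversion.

G minor seventh, root position

The distinct note names are G, Bb, D, F. Stacked in thirds they read G–Bb–D–F, which is a minor seventh chord on G.
The lowest note is G, the root of the chord, so this is root position (figured bass 7).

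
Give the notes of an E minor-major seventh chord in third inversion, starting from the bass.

D#, E, G, B

The chord tones are E–G–B–D#. With the seventh (D#) lowest for third inversion: D#, E, G, B.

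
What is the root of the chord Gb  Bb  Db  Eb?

Gb, Bb, Db, Eb are the tones of an Eb minor seventh chord (Eb–Gb–Bb–Db), making Eb the root.

Eb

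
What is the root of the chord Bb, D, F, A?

Bb

Reordering Bb, D, F, A into stacked thirds gives Bb–D–F–A; the bottom of that stack, Bb, is the root.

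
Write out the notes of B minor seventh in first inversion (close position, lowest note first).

Spelling B minor seventh: B–D–F#–A. In first inversion the third is bass, giving D, F#, A, B from the bottom.

D, F#, A, B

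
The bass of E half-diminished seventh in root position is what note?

The root of E half-diminished seventh (E–G–Bb–D) is E; that is the bass in root position.

E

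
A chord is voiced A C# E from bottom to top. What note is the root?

The distinct letter names are A, C#, E. Arranged as a stack of thirds they read A–C#–E, so A is the root (an A major triad).

A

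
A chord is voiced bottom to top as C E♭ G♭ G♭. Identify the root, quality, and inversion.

The distinct note names are C, Eb, Gb. Stacked in thirds they read C–Eb–Gb, which is a diminished triad on C.
The lowest note is C, the root of the chord, so this is root position (figured bass 5/3).

C diminished, root position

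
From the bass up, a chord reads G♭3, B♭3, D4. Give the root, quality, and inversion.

The distinct note names are Gb, Bb, D. Stacked in thirds they read Gb–Bb–D, which is an augmented triad on Gb.
The lowest note is Gb, the root of the chord, so this is root position (figured bass 5/3).

Gb augmented, root position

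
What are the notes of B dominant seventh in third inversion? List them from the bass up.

Spelling B dominant seventh: B–D#–F#–A. In third inversion the seventh is bass, giving A, B, D#, F# from the bottom.

A, B, D#, F#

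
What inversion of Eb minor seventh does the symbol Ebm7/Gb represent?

Ebm7/Gb means Eb minor seventh with Gb in the bass. Gb is the third of Eb minor seventh (Eb–Gb–Bb–Db), so this is first inversion.

first inversion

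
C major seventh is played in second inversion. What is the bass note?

In second inversion the fifth is lowest. For C major seventh (C–E–G–B) that is G.

G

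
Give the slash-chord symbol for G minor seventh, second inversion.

Gm7/D

Second inversion of G minor seventh has the fifth (D) in the bass. As a slash chord: Gm7/D.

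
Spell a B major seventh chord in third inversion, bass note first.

Spelling B major seventh: B–D#–F#–A#. In third inversion the seventh is bass, giving A#, B, D#, F# from the bottom.

A#, B, D#, F#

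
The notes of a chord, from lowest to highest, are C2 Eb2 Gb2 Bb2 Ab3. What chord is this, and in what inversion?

Reducing to letter names: C, Eb, Gb, Bb, Ab. These stack in thirds as Ab–C–Eb–Gb–Bb — an Ab dominant ninth chord.
C is the third of Ab dominant ninth; third in the bass means first inversion.

Ab dominant ninth, first inversion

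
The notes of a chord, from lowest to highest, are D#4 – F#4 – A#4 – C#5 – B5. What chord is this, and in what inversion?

The distinct note names are D#, F#, A#, C#, B. Stacked in thirds they read B–D#–F#–A#–C#, which is a major ninth chord on B.
The lowest note is D#, the third of the chord, so this is first inversion.

B major ninth, first inversion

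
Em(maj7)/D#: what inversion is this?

third inversion

Em(maj7)/D# means E minor-major seventh with D# in the bass. D# is the seventh of E minor-major seventh (E–G–B–D#), so this is third inversion.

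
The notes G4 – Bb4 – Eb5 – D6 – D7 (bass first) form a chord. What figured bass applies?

6/5

The notes G, Bb, Eb, D stack in thirds as Eb–G–Bb–D — an Eb major seventh chord. The bass G is the third, so this is first inversion: figured 6/5.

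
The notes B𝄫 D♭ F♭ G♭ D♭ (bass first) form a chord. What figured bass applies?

The notes Bbb, Db, Fb, Gb stack in thirds as Gb–Bbb–Db–Fb — a Gb minor seventh chord. The bass Bbb is the third, so this is first inversion: figured 6/5.

6/5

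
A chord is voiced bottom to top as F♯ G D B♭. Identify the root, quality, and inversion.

G minor-major seventh, third inversion

The distinct note names are F#, G, D, Bb. Stacked in thirds they read G–Bb–D–F#, which is a minor-major seventh chord on G.
The lowest note is F#, the seventh of the chord, so this is third inversion (figured bass 4/2).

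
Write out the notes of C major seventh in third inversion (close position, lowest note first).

C major seventh is C–E–G–B. Third inversion puts the seventh (B) in the bass, with the remaining tones above: B, C, E, G.

B, C, E, G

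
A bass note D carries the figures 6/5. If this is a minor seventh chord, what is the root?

B

The figures 6/5 mean the third of the chord is in the bass. If D is the third of a minor seventh chord, the root is B (chord tones B–D–F#–A).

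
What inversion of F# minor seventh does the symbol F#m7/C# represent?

F#m7/C# means F# minor seventh with C# in the bass. C# is the fifth of F# minor seventh (F#–A–C#–E), so this is second inversion.

second inversion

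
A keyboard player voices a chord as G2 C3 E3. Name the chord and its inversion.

C major, second inversion

Reducing to letter names: G, C, E. These stack in thirds as C–E–G — a C major triad.
The lowest note is G, the fifth of the chord, so this is second inversion (figured bass 6/4).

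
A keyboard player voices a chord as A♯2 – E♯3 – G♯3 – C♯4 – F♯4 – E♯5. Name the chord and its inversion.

The pitch classes A#, E#, G#, C#, F# arrange in thirds as F#–A#–C#–E#–G#: an F# major ninth chord.
A# is the third of F# major ninth; third in the bass means first inversion.

F# major ninth, first inversion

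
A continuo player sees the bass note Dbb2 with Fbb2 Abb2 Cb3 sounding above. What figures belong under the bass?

The notes Dbb, Fbb, Abb, Cb stack in thirds as Dbb–Fbb–Abb–Cb — a Dbb minor-major seventh chord. The bass Dbb is the root, so this is root position: figured 7.

7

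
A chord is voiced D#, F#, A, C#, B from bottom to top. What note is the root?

The distinct letter names are D#, F#, A, C#, B. Arranged as a stack of thirds they read B–D#–F#–A–C#, so B is the root (a B dominant ninth chord).

B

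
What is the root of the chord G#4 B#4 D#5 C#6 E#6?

Reordering G#, B#, D#, C#, E# into stacked thirds gives C#–E#–G#–B#–D#; the bottom of that stack, C#, is the root.

C#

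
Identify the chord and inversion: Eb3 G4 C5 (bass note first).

The pitch classes Eb, G, C arrange in thirds as C–Eb–G: a C minor triad.
With the third (Eb) in the bass, the chord is in first inversion (figured bass 6).

C minor, first inversion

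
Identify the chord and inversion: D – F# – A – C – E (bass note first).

Reducing to letter names: D, F#, A, C, E. These stack in thirds as D–F#–A–C–E — a D dominant ninth chord.
With the root (D) in the bass, the chord is in root position.

D dominant ninth, root position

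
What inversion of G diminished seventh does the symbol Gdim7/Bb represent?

first inversion

Gdim7/Bb means G diminished seventh with Bb in the bass. Bb is the third of G diminished seventh (G–Bb–Db–Fb), so this is first inversion.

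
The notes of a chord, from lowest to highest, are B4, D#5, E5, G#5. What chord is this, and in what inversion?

The distinct note names are B, D#, E, G#. Stacked in thirds they read E–G#–B–D#, which is a major seventh chord on E.
The lowest note is B, the fifth of the chord, so this is second inversion (figured bass 4/3).

E major seventh, second inversion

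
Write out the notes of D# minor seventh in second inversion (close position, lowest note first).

Spelling D# minor seventh: D#–F#–A#–C#. In second inversion the fifth is bass, giving A#, C#, D#, F# from the bottom.

A#, C#, D#, F#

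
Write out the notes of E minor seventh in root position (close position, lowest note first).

E minor seventh is E–G–B–D. Root position puts the root (E) in the bass, with the remaining tones above: E, G, B, D.

E, G, B, D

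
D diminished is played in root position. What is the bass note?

In root position the root is lowest. For D diminished (D–F–Ab) that is D.

D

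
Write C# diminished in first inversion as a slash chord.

First inversion of C# diminished has the third (E) in the bass. As a slash chord: C#dim/E.

C#dim/E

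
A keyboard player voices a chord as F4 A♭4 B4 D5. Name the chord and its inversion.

B diminished seventh, second inversion

The pitch classes F, Ab, B, D arrange in thirds as B–D–F–Ab: a B diminished seventh chord.
F is the fifth of B diminished seventh; fifth in the bass means second inversion (figured bass 4/3).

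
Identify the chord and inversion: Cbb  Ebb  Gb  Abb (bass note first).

The distinct note names are Cbb, Ebb, Gb, Abb. Stacked in thirds they read Abb–Cbb–Ebb–Gb, which is a minor-major seventh chord on Abb.
Cbb is the third of Abb minor-major seventh; third in the bass means first inversion (figured bass 6/5).

Abb minor-major seventh, first inversion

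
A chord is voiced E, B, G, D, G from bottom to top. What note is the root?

E

E, B, G, D are the tones of an E minor seventh chord (E–G–B–D), making E the root.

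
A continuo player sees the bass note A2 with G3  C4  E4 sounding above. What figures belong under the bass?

7

The notes A, G, C, E stack in thirds as A–C–E–G — an A minor seventh chord. The bass A is the root, so this is root position: figured 7.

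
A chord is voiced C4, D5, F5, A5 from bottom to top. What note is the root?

C, D, F, A are the tones of a D minor seventh chord (D–F–A–C), making D the root.

D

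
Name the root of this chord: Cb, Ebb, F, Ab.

F

Reordering Cb, Ebb, F, Ab into stacked thirds gives F–Ab–Cb–Ebb; the bottom of that stack, F, is the root.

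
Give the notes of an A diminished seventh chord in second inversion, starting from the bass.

Eb, Gb, A, C

The chord tones are A–C–Eb–Gb. With the fifth (Eb) lowest for second inversion: Eb, Gb, A, C.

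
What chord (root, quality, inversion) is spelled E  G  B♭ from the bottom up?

The pitch classes E, G, Bb arrange in thirds as E–G–Bb: an E diminished triad.
With the root (E) in the bass, the chord is in root position (figured bass 5/3).

E diminished, root position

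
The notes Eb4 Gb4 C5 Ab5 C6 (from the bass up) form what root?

Ab

The distinct letter names are Eb, Gb, C, Ab. Arranged as a stack of thirds they read Ab–C–Eb–Gb, so Ab is the root (an Ab dominant seventh chord).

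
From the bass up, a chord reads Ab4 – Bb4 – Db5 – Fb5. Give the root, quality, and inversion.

Bb half-diminished seventh, third inversion

The pitch classes Ab, Bb, Db, Fb arrange in thirds as Bb–Db–Fb–Ab: a Bb half-diminished seventh chord.
With the seventh (Ab) in the bass, the chord is in third inversion (figured bass 4/2).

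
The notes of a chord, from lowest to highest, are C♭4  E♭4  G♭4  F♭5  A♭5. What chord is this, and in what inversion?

Fb major ninth, second inversion

The distinct note names are Cb, Eb, Gb, Fb, Ab. Stacked in thirds they read Fb–Ab–Cb–Eb–Gb, which is a major ninth chord on Fb.
Cb is the fifth of Fb major ninth; fifth in the bass means second inversion.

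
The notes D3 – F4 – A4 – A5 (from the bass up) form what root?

D

Reordering D, F, A into stacked thirds gives D–F–A; the bottom of that stack, D, is the root.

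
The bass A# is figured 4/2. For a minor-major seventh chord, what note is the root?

B

The figures 4/2 mean the seventh of the chord is in the bass. If A# is the seventh of a minor-major seventh chord, the root is B (chord tones B–D–F#–A#).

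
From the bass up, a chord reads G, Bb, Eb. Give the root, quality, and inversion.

Eb major, first inversion

The pitch classes G, Bb, Eb arrange in thirds as Eb–G–Bb: an Eb major triad.
With the third (G) in the bass, the chord is in first inversion (figured bass 6).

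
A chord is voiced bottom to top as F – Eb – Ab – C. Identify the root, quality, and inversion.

Reducing to letter names: F, Eb, Ab, C. These stack in thirds as F–Ab–C–Eb — an F minor seventh chord.
With the root (F) in the bass, the chord is in root position (figured bass 7).

F minor seventh, root position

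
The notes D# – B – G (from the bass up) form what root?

D#, B, G are the tones of a G augmented triad (G–B–D#), making G the root.

G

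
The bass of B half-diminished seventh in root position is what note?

B

In root position the root is lowest. For B half-diminished seventh (B–D–F–A) that is B.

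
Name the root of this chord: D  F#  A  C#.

Reordering D, F#, A, C# into stacked thirds gives D–F#–A–C#; the bottom of that stack, D, is the root.

D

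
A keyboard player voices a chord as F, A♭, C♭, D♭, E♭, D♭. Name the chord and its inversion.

Reducing to letter names: F, Ab, Cb, Db, Eb. These stack in thirds as Db–F–Ab–Cb–Eb — a Db dominant ninth chord.
The lowest note is F, the third of the chord, so this is first inversion.

Db dominant ninth, first inversion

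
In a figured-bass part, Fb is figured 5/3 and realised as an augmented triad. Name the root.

The figures 5/3 mean the root of the chord is in the bass. If Fb is the root of an augmented triad, the root is Fb (chord tones Fb–Ab–C).

Fb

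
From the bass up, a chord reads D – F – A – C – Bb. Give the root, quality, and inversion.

Reducing to letter names: D, F, A, C, Bb. These stack in thirds as Bb–D–F–A–C — a Bb major ninth chord.
With the third (D) in the bass, the chord is in first inversion.

Bb major ninth, first inversion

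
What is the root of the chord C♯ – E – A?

C#, E, A are the tones of an A major triad (A–C#–E), making A the root.

A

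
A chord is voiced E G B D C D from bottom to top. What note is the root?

Reordering E, G, B, D, C into stacked thirds gives C–E–G–B–D; the bottom of that stack, C, is the root.

C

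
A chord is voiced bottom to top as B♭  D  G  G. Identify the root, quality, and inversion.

G minor, first inversion

Reducing to letter names: Bb, D, G. These stack in thirds as G–Bb–D — a G minor triad.
The lowest note is Bb, the third of the chord, so this is first inversion (figured bass 6).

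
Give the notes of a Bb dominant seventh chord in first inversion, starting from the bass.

D, F, Ab, Bb

The chord tones are Bb–D–F–Ab. With the third (D) lowest for first inversion: D, F, Ab, Bb.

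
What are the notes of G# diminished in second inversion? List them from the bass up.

D, G#, B

Spelling G# diminished: G#–B–D. In second inversion the fifth is bass, giving D, G#, B from the bottom.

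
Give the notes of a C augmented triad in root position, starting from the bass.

C, E, G#

C augmented is C–E–G#. Root position puts the root (C) in the bass, with the remaining tones above: C, E, G#.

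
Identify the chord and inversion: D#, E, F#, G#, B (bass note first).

The pitch classes D#, E, F#, G#, B arrange in thirds as E–G#–B–D#–F#: an E major ninth chord.
The lowest note is D#, the seventh of the chord, so this is third inversion.

E major ninth, third inversion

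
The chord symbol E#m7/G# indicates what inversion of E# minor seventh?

first inversion

E#m7/G# means E# minor seventh with G# in the bass. G# is the third of E# minor seventh (E#–G#–B#–D#), so this is first inversion.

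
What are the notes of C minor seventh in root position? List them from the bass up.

The chord tones are C–Eb–G–Bb. With the root (C) lowest for root position: C, Eb, G, Bb.

C, Eb, G, Bb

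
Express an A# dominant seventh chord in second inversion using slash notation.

Second inversion of A# dominant seventh has the fifth (E#) in the bass. As a slash chord: A#7/E#.

A#7/E#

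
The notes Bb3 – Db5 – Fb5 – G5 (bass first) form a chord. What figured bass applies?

The notes Bb, Db, Fb, G stack in thirds as G–Bb–Db–Fb — a G diminished seventh chord. The bass Bb is the third, so this is first inversion: figured 6/5.

6/5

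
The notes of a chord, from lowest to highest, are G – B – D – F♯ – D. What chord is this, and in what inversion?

G major seventh, root position

The distinct note names are G, B, D, F#. Stacked in thirds they read G–B–D–F#, which is a major seventh chord on G.
G is the root of G major seventh; root in the bass means root position (figured bass 7).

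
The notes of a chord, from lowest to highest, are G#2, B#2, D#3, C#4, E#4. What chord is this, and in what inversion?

C# major ninth, second inversion

The pitch classes G#, B#, D#, C#, E# arrange in thirds as C#–E#–G#–B#–D#: a C# major ninth chord.
With the fifth (G#) in the bass, the chord is in second inversion.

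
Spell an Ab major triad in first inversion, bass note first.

Spelling Ab major: Ab–C–Eb. In first inversion the third is bass, giving C, Eb, Ab from the bottom.

C, Eb, Ab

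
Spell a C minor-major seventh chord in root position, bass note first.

C, Eb, G, B

Spelling C minor-major seventh: C–Eb–G–B. In root position the root is bass, giving C, Eb, G, B from the bottom.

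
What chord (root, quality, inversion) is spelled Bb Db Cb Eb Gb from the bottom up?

The distinct note names are Bb, Db, Cb, Eb, Gb. Stacked in thirds they read Cb–Eb–Gb–Bb–Db, which is a major ninth chord on Cb.
Bb is the seventh of Cb major ninth; seventh in the bass means third inversion.

Cb major ninth, third inversion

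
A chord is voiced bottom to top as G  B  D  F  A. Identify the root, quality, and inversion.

The pitch classes G, B, D, F, A arrange in thirds as G–B–D–F–A: a G dominant ninth chord.
The lowest note is G, the root of the chord, so this is root position.

G dominant ninth, root position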